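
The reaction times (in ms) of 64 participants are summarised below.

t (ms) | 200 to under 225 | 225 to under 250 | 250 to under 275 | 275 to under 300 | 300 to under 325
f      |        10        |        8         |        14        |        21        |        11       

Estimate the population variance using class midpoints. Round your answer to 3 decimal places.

Midpoints: 212.5, 237.5, 262.5, 287.5, 312.5
n = 64, Σfm = 17175, mean = 268.3594
Σfm² = 4677500
Σf(m − x̄)² = Σfm² − (Σfm)²/n = 4677500 − 17175²/64 = 68427.7344
Population variance = 68427.7344 / 64 = 1069.1833

1069.183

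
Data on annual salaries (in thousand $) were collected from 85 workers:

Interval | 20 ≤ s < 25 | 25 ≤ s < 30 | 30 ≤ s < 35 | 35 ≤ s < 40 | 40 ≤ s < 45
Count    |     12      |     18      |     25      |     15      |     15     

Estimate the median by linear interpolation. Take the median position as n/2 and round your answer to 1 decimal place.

Cumulative frequencies: 12, 30, 55, 70, 85
n = 85; position = n/2 = 42.5.
This falls in the class 30 ≤ s < 35: L = 30, F = 30, f = 25, h = 5.
Median ≈ 30 + ((42.5 − 30) / 25) × 5 = 32.5000

32.5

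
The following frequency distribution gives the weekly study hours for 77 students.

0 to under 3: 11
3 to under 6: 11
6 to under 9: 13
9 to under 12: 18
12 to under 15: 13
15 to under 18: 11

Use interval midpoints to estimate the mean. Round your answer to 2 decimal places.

9.21

Midpoints: 1.5, 4.5, 7.5, 10.5, 13.5, 16.5
Σfm = 11×1.5 + 11×4.5 + 13×7.5 + 18×10.5 + 13×13.5 + 11×16.5 = 709.5
n = Σf = 77
Mean = 709.5 / 77 = 9.2143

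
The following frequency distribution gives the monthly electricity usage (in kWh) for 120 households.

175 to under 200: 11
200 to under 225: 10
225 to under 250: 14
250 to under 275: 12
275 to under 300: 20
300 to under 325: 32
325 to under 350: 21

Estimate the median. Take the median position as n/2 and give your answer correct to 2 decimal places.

291.25

Cumulative frequencies: 11, 21, 35, 47, 67, 99, 120
n = 120; position = n/2 = 60.
This falls in the class 275 to under 300: L = 275, F = 47, f = 20, h = 25.
Median ≈ 275 + ((60 − 47) / 20) × 25 = 291.2500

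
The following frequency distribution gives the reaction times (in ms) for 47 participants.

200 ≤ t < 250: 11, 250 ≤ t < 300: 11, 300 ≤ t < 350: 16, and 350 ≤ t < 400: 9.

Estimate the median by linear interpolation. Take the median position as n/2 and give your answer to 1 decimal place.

304.7

Cumulative frequencies: 11, 22, 38, 47
n = 47; position = n/2 = 23.5.
This falls in the class 300 ≤ t < 350: L = 300, F = 22, f = 16, h = 50.
Median ≈ 300 + ((23.5 − 22) / 16) × 50 = 304.6875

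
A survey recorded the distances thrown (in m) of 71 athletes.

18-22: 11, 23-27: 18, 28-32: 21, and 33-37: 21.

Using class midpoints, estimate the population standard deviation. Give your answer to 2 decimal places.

5.24

Midpoints: 20, 25, 30, 35
n = 71, Σfm = 2035, mean = 28.6620
Σfm² = 60275
Σf(m − x̄)² = Σfm² − (Σfm)²/n = 60275 − 2035²/71 = 1947.8873
Population variance = 1947.8873 / 71 = 27.4350
Standard deviation = √27.4350 = 5.2378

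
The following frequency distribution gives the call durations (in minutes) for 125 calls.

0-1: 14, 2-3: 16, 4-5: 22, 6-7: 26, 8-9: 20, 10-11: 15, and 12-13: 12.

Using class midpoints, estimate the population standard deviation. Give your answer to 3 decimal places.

3.574

Midpoints: 0.5, 2.5, 4.5, 6.5, 8.5, 10.5, 12.5
n = 125, Σfm = 792.5, mean = 6.3400
Σfm² = 6621.25
Σf(m − x̄)² = Σfm² − (Σfm)²/n = 6621.25 − 792.5²/125 = 1596.8000
Population variance = 1596.8000 / 125 = 12.7744
Standard deviation = √12.7744 = 3.5741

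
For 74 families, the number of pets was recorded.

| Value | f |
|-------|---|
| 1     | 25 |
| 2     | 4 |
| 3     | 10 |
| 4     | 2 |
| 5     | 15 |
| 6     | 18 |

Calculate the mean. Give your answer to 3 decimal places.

Values: 1, 2, 3, 4, 5, 6
Σfx = 25×1 + 4×2 + 10×3 + 2×4 + 15×5 + 18×6 = 254
n = Σf = 74
Mean = 254 / 74 = 3.4324

3.432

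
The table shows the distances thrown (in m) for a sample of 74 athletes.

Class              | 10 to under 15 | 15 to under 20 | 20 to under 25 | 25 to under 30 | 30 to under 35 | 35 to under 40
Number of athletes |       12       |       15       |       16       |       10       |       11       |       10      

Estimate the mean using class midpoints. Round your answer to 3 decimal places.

24.054

Midpoints: 12.5, 17.5, 22.5, 27.5, 32.5, 37.5
Σfm = 12×12.5 + 15×17.5 + 16×22.5 + 10×27.5 + 11×32.5 + 10×37.5 = 1780
n = Σf = 74
Mean = 1780 / 74 = 24.0541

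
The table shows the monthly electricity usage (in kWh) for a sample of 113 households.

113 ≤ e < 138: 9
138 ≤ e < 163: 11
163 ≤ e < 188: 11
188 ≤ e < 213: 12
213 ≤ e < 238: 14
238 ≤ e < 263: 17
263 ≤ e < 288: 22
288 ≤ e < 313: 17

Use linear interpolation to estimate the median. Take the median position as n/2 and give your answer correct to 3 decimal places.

Cumulative frequencies: 9, 20, 31, 43, 57, 74, 96, 113
n = 113; position = n/2 = 56.5.
This falls in the class 213 ≤ e < 238: L = 213, F = 43, f = 14, h = 25.
Median ≈ 213 + ((56.5 − 43) / 14) × 25 = 237.1071

237.107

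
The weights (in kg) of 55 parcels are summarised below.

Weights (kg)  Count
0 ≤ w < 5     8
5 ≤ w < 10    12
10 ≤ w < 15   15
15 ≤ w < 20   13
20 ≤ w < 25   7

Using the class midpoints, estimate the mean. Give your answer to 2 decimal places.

Midpoints: 2.5, 7.5, 12.5, 17.5, 22.5
Σfm = 8×2.5 + 12×7.5 + 15×12.5 + 13×17.5 + 7×22.5 = 682.5
n = Σf = 55
Mean = 682.5 / 55 = 12.4091

12.41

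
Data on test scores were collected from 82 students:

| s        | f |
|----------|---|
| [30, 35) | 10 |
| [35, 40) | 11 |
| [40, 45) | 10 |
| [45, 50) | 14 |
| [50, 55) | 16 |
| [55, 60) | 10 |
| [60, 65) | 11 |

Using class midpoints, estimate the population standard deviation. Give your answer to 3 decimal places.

9.538

Midpoints: 32.5, 37.5, 42.5, 47.5, 52.5, 57.5, 62.5
n = 82, Σfm = 3930, mean = 47.9268
Σfm² = 195812.5
Σf(m − x̄)² = Σfm² − (Σfm)²/n = 195812.5 − 3930²/82 = 7460.0610
Population variance = 7460.0610 / 82 = 90.9764
Standard deviation = √90.9764 = 9.5382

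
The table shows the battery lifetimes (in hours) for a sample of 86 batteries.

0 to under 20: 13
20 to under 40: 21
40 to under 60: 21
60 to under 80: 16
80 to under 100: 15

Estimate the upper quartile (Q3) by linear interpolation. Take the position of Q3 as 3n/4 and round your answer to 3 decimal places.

Cumulative frequencies: 13, 34, 55, 71, 86
n = 86; position = 3n/4 = 64.5.
This falls in the class 60 to under 80: L = 60, F = 55, f = 16, h = 20.
Upper quartile ≈ 60 + ((64.5 − 55) / 16) × 20 = 71.8750

71.875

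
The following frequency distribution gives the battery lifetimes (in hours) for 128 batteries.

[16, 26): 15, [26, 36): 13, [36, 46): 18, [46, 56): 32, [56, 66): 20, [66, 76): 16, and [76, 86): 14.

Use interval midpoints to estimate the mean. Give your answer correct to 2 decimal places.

51.39

Midpoints: 21, 31, 41, 51, 61, 71, 81
Σfm = 15×21 + 13×31 + 18×41 + 32×51 + 20×61 + 16×71 + 14×81 = 6578
n = Σf = 128
Mean = 6578 / 128 = 51.3906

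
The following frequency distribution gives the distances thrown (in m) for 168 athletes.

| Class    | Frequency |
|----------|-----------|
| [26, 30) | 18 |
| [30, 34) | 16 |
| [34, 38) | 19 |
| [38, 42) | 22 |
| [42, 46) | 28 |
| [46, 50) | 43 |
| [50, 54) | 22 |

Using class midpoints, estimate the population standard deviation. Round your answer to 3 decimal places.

Midpoints: 28, 32, 36, 40, 44, 48, 52
n = 168, Σfm = 7020, mean = 41.7857
Σfm² = 303088
Σf(m − x̄)² = Σfm² − (Σfm)²/n = 303088 − 7020²/168 = 9752.2857
Population variance = 9752.2857 / 168 = 58.0493
Standard deviation = √58.0493 = 7.6190

7.619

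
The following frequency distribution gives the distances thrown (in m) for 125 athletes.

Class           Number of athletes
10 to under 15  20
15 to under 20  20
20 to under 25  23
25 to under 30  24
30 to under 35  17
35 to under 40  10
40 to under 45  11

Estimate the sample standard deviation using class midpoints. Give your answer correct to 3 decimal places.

Midpoints: 12.5, 17.5, 22.5, 27.5, 32.5, 37.5, 42.5
n = 125, Σfm = 3172.5, mean = 25.3800
Σfm² = 90931.25
Σf(m − x̄)² = Σfm² − (Σfm)²/n = 90931.25 − 3172.5²/125 = 10413.2000
Sample variance = 10413.2000 / 124 = 83.9774
Standard deviation = √83.9774 = 9.1639

9.164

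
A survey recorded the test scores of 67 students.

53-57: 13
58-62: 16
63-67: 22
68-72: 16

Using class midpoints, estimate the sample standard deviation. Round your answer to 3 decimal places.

5.291

Midpoints: 55, 60, 65, 70
n = 67, Σfm = 4225, mean = 63.0597
Σfm² = 268275
Σf(m − x̄)² = Σfm² − (Σfm)²/n = 268275 − 4225²/67 = 1847.7612
Sample variance = 1847.7612 / 66 = 27.9964
Standard deviation = √27.9964 = 5.2912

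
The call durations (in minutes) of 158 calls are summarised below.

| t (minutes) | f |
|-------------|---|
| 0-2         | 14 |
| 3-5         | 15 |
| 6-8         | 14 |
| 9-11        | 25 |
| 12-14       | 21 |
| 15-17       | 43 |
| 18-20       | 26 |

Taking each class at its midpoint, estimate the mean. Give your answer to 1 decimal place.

Midpoints: 1, 4, 7, 10, 13, 16, 19
Σfm = 14×1 + 15×4 + 14×7 + 25×10 + 21×13 + 43×16 + 26×19 = 1877
n = Σf = 158
Mean = 1877 / 158 = 11.8797

11.9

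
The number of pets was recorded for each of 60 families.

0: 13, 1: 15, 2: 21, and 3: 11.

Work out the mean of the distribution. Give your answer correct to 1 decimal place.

1.5

Values: 0, 1, 2, 3
Σfx = 13×0 + 15×1 + 21×2 + 11×3 = 90
n = Σf = 60
Mean = 90 / 60 = 1.5000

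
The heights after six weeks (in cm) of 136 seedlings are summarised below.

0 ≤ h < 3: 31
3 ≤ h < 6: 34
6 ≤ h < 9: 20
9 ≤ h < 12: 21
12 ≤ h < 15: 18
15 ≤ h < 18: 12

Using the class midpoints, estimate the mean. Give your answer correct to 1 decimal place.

7.4

Midpoints: 1.5, 4.5, 7.5, 10.5, 13.5, 16.5
Σfm = 31×1.5 + 34×4.5 + 20×7.5 + 21×10.5 + 18×13.5 + 12×16.5 = 1011
n = Σf = 136
Mean = 1011 / 136 = 7.4338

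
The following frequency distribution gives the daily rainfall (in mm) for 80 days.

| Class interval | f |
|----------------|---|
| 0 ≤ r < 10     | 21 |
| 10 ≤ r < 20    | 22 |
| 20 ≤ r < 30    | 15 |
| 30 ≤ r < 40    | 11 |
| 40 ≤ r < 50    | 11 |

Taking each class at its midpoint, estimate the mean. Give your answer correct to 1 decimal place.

21.1

Midpoints: 5, 15, 25, 35, 45
Σfm = 21×5 + 22×15 + 15×25 + 11×35 + 11×45 = 1690
n = Σf = 80
Mean = 1690 / 80 = 21.1250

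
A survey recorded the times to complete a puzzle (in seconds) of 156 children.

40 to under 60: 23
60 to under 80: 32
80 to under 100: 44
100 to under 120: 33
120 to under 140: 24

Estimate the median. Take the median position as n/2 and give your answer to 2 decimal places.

90.45

Cumulative frequencies: 23, 55, 99, 132, 156
n = 156; position = n/2 = 78.
This falls in the class 80 to under 100: L = 80, F = 55, f = 44, h = 20.
Median ≈ 80 + ((78 − 55) / 44) × 20 = 90.4545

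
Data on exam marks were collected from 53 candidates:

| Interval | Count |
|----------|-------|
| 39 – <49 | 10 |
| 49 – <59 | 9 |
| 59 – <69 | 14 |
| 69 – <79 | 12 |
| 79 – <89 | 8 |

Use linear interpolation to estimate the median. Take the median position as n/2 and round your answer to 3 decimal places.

Cumulative frequencies: 10, 19, 33, 45, 53
n = 53; position = n/2 = 26.5.
This falls in the class 59 – <69: L = 59, F = 19, f = 14, h = 10.
Median ≈ 59 + ((26.5 − 19) / 14) × 10 = 64.3571

64.357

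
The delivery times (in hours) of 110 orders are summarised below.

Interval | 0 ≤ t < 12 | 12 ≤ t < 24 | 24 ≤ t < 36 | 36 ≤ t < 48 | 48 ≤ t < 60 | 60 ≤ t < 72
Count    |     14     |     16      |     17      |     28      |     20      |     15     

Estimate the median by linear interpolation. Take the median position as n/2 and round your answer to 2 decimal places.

Cumulative frequencies: 14, 30, 47, 75, 95, 110
n = 110; position = n/2 = 55.
This falls in the class 36 ≤ t < 48: L = 36, F = 47, f = 28, h = 12.
Median ≈ 36 + ((55 − 47) / 28) × 12 = 39.4286

39.43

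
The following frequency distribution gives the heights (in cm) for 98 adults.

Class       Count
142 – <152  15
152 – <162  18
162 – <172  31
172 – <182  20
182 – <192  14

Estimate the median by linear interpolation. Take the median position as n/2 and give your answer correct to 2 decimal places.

167.16

Cumulative frequencies: 15, 33, 64, 84, 98
n = 98; position = n/2 = 49.
This falls in the class 162 – <172: L = 162, F = 33, f = 31, h = 10.
Median ≈ 162 + ((49 − 33) / 31) × 10 = 167.1613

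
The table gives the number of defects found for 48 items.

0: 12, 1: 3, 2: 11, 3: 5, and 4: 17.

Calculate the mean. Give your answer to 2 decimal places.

2.25

Values: 0, 1, 2, 3, 4
Σfx = 12×0 + 3×1 + 11×2 + 5×3 + 17×4 = 108
n = Σf = 48
Mean = 108 / 48 = 2.2500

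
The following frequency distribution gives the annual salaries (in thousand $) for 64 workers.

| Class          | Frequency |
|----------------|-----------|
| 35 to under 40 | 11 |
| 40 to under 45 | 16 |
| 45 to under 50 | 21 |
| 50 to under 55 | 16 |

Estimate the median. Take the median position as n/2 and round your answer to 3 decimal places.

Cumulative frequencies: 11, 27, 48, 64
n = 64; position = n/2 = 32.
This falls in the class 45 to under 50: L = 45, F = 27, f = 21, h = 5.
Median ≈ 45 + ((32 − 27) / 21) × 5 = 46.1905

46.190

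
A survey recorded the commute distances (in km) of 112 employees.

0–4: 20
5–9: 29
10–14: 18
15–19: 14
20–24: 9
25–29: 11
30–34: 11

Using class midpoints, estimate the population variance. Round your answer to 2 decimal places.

Midpoints: 2, 7, 12, 17, 22, 27, 32
n = 112, Σfm = 1544, mean = 13.7857
Σfm² = 31778
Σf(m − x̄)² = Σfm² − (Σfm)²/n = 31778 − 1544²/112 = 10492.8571
Population variance = 10492.8571 / 112 = 93.6862

93.69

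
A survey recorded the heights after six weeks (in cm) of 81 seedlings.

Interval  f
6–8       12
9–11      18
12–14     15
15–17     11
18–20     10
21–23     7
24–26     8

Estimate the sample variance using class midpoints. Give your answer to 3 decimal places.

Midpoints: 7, 10, 13, 16, 19, 22, 25
n = 81, Σfm = 1179, mean = 14.5556
Σfm² = 19737
Σf(m − x̄)² = Σfm² − (Σfm)²/n = 19737 − 1179²/81 = 2576.0000
Sample variance = 2576.0000 / 80 = 32.2000

32.200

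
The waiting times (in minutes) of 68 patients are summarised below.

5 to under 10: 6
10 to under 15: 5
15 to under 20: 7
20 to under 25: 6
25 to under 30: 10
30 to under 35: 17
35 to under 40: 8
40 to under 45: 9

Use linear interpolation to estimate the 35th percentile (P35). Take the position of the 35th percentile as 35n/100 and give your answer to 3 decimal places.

Cumulative frequencies: 6, 11, 18, 24, 34, 51, 59, 68
n = 68; position = 35n/100 = 23.8.
This falls in the class 20 to under 25: L = 20, F = 18, f = 6, h = 5.
35th percentile ≈ 20 + ((23.8 − 18) / 6) × 5 = 24.8333

24.833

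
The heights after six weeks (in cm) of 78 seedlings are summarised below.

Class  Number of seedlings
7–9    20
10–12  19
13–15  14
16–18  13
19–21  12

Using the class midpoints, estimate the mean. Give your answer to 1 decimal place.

Midpoints: 8, 11, 14, 17, 20
Σfm = 20×8 + 19×11 + 14×14 + 13×17 + 12×20 = 1026
n = Σf = 78
Mean = 1026 / 78 = 13.1538

13.2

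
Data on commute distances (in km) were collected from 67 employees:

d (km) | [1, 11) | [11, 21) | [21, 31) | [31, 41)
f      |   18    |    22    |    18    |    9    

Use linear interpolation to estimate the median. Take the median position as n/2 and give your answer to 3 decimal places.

18.045

Cumulative frequencies: 18, 40, 58, 67
n = 67; position = n/2 = 33.5.
This falls in the class [11, 21): L = 11, F = 18, f = 22, h = 10.
Median ≈ 11 + ((33.5 − 18) / 22) × 10 = 18.0455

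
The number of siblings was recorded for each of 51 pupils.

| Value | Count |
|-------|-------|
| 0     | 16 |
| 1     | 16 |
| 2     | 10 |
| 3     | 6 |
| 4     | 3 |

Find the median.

1

Cumulative frequencies: 16, 32, 42, 48, 51
n = 51, so the median is the value in position (n+1)/2 = 26.
Position 26 falls at value 1.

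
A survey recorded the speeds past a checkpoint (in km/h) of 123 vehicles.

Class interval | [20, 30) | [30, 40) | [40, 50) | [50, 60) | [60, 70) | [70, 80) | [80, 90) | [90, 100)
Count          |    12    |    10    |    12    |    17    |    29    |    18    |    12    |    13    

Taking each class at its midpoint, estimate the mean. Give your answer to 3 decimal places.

Midpoints: 25, 35, 45, 55, 65, 75, 85, 95
Σfm = 12×25 + 10×35 + 12×45 + 17×55 + 29×65 + 18×75 + 12×85 + 13×95 = 7615
n = Σf = 123
Mean = 7615 / 123 = 61.9106

61.911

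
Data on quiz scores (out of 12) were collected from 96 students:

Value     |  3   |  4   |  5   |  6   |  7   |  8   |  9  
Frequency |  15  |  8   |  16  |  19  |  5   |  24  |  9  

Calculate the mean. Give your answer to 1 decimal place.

Values: 3, 4, 5, 6, 7, 8, 9
Σfx = 15×3 + 8×4 + 16×5 + 19×6 + 5×7 + 24×8 + 9×9 = 579
n = Σf = 96
Mean = 579 / 96 = 6.0312

6.0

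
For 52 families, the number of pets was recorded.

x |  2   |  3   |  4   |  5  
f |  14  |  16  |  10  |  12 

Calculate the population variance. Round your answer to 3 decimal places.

1.237

Values: 2, 3, 4, 5
n = 52, Σfx = 176, mean = 3.3846
Σfx² = 660
Σf(x − x̄)² = Σfx² − (Σfx)²/n = 660 − 176²/52 = 64.3077
Population variance = 64.3077 / 52 = 1.2367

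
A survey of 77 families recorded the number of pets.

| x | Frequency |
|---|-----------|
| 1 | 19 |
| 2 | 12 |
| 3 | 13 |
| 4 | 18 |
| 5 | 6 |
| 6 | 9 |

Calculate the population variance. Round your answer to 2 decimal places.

Values: 1, 2, 3, 4, 5, 6
n = 77, Σfx = 238, mean = 3.0909
Σfx² = 946
Σf(x − x̄)² = Σfx² − (Σfx)²/n = 946 − 238²/77 = 210.3636
Population variance = 210.3636 / 77 = 2.7320

2.73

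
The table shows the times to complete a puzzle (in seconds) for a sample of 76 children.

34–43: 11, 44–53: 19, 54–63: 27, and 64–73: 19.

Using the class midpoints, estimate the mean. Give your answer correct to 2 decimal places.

Midpoints: 38.5, 48.5, 58.5, 68.5
Σfm = 11×38.5 + 19×48.5 + 27×58.5 + 19×68.5 = 4226
n = Σf = 76
Mean = 4226 / 76 = 55.6053

55.61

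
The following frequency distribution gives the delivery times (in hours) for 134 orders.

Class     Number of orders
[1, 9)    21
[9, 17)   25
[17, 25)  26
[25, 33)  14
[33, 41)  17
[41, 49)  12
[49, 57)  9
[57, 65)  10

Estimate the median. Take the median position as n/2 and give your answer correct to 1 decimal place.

23.5

Cumulative frequencies: 21, 46, 72, 86, 103, 115, 124, 134
n = 134; position = n/2 = 67.
This falls in the class [17, 25): L = 17, F = 46, f = 26, h = 8.
Median ≈ 17 + ((67 − 46) / 26) × 8 = 23.4615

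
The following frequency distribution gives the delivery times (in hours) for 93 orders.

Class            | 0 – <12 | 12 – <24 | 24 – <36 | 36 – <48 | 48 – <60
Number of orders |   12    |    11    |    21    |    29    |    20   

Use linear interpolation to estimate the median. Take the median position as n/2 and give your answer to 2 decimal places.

Cumulative frequencies: 12, 23, 44, 73, 93
n = 93; position = n/2 = 46.5.
This falls in the class 36 – <48: L = 36, F = 44, f = 29, h = 12.
Median ≈ 36 + ((46.5 − 44) / 29) × 12 = 37.0345

37.03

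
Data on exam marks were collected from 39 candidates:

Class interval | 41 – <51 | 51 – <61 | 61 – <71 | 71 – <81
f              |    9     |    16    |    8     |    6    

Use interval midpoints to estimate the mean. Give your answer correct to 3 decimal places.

58.821

Midpoints: 46, 56, 66, 76
Σfm = 9×46 + 16×56 + 8×66 + 6×76 = 2294
n = Σf = 39
Mean = 2294 / 39 = 58.8205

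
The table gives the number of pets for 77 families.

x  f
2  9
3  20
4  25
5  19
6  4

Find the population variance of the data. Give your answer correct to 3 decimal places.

Values: 2, 3, 4, 5, 6
n = 77, Σfx = 297, mean = 3.8571
Σfx² = 1235
Σf(x − x̄)² = Σfx² − (Σfx)²/n = 1235 − 297²/77 = 89.4286
Population variance = 89.4286 / 77 = 1.1614

1.161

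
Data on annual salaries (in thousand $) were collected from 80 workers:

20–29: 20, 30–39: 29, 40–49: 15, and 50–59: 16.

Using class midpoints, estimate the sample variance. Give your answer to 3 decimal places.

113.782

Midpoints: 24.5, 34.5, 44.5, 54.5
n = 80, Σfm = 3030, mean = 37.8750
Σfm² = 123750
Σf(m − x̄)² = Σfm² − (Σfm)²/n = 123750 − 3030²/80 = 8988.7500
Sample variance = 8988.7500 / 79 = 113.7816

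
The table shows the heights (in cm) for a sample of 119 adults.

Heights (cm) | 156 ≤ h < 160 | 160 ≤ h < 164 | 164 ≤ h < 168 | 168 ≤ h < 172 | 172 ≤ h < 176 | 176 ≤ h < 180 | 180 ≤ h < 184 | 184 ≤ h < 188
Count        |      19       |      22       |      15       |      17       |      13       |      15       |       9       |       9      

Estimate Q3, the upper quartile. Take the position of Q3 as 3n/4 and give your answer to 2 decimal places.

176.87

Cumulative frequencies: 19, 41, 56, 73, 86, 101, 110, 119
n = 119; position = 3n/4 = 89.25.
This falls in the class 176 ≤ h < 180: L = 176, F = 86, f = 15, h = 4.
Upper quartile ≈ 176 + ((89.25 − 86) / 15) × 4 = 176.8667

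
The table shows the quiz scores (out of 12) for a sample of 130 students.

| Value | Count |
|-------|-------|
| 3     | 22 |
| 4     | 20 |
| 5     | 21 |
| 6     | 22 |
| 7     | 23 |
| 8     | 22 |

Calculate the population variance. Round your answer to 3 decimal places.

2.941

Values: 3, 4, 5, 6, 7, 8
n = 130, Σfx = 720, mean = 5.5385
Σfx² = 4370
Σf(x − x̄)² = Σfx² − (Σfx)²/n = 4370 − 720²/130 = 382.3077
Population variance = 382.3077 / 130 = 2.9408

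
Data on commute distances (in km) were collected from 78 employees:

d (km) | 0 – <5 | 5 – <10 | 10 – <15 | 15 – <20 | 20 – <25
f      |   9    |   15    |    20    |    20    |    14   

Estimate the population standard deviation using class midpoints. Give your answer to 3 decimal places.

Midpoints: 2.5, 7.5, 12.5, 17.5, 22.5
n = 78, Σfm = 1050, mean = 13.4615
Σfm² = 17237.5
Σf(m − x̄)² = Σfm² − (Σfm)²/n = 17237.5 − 1050²/78 = 3102.8846
Population variance = 3102.8846 / 78 = 39.7806
Standard deviation = √39.7806 = 6.3072

6.307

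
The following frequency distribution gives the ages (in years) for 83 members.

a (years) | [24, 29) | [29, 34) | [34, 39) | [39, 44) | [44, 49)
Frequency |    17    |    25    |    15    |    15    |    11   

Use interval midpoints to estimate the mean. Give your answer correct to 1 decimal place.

Midpoints: 26.5, 31.5, 36.5, 41.5, 46.5
Σfm = 17×26.5 + 25×31.5 + 15×36.5 + 15×41.5 + 11×46.5 = 2919.5
n = Σf = 83
Mean = 2919.5 / 83 = 35.1747

35.2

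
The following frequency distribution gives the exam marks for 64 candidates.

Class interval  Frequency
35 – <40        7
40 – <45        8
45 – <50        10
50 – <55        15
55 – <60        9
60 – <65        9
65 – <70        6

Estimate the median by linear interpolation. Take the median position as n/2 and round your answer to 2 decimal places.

52.33

Cumulative frequencies: 7, 15, 25, 40, 49, 58, 64
n = 64; position = n/2 = 32.
This falls in the class 50 – <55: L = 50, F = 25, f = 15, h = 5.
Median ≈ 50 + ((32 − 25) / 15) × 5 = 52.3333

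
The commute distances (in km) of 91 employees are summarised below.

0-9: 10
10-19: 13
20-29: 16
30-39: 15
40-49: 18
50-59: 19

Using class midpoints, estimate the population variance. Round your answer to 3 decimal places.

273.832

Midpoints: 4.5, 14.5, 24.5, 34.5, 44.5, 54.5
n = 91, Σfm = 2979.5, mean = 32.7418
Σfm² = 122472.75
Σf(m − x̄)² = Σfm² − (Σfm)²/n = 122472.75 − 2979.5²/91 = 24918.6813
Population variance = 24918.6813 / 91 = 273.8317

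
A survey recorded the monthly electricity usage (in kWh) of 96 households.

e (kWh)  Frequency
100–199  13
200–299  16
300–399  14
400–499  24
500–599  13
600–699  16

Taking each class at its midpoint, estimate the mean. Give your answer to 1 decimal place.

Midpoints: 149.5, 249.5, 349.5, 449.5, 549.5, 649.5
Σfm = 13×149.5 + 16×249.5 + 14×349.5 + 24×449.5 + 13×549.5 + 16×649.5 = 39152
n = Σf = 96
Mean = 39152 / 96 = 407.8333

407.8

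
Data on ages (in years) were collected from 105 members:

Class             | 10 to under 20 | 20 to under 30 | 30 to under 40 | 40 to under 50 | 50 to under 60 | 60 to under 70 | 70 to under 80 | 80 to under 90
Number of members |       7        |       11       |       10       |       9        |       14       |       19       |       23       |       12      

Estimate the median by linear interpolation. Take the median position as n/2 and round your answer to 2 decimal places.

60.79

Cumulative frequencies: 7, 18, 28, 37, 51, 70, 93, 105
n = 105; position = n/2 = 52.5.
This falls in the class 60 to under 70: L = 60, F = 51, f = 19, h = 10.
Median ≈ 60 + ((52.5 − 51) / 19) × 10 = 60.7895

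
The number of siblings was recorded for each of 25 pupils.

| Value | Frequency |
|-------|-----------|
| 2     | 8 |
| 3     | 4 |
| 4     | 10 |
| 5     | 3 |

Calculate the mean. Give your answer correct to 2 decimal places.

3.32

Values: 2, 3, 4, 5
Σfx = 8×2 + 4×3 + 10×4 + 3×5 = 83
n = Σf = 25
Mean = 83 / 25 = 3.3200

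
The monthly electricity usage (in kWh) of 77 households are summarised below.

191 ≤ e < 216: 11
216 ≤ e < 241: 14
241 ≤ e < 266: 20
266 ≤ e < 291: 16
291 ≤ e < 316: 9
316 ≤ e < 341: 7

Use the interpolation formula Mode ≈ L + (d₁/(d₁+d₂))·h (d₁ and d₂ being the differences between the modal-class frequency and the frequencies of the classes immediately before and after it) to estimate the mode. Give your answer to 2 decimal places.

256.00

Modal class: 241 ≤ e < 266 (highest frequency 20).
d₁ = 20 − 14 = 6, d₂ = 20 − 16 = 4
Mode ≈ 241 + (6/(6+4)) × 25 = 241 + 15.0000 = 256.0000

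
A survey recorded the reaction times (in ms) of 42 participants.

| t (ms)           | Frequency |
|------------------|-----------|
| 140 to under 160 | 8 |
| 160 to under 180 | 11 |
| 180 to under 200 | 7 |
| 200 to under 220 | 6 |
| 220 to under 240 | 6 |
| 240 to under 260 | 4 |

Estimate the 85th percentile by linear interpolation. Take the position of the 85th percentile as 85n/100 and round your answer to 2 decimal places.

232.33

Cumulative frequencies: 8, 19, 26, 32, 38, 42
n = 42; position = 85n/100 = 35.7.
This falls in the class 220 to under 240: L = 220, F = 32, f = 6, h = 20.
85th percentile ≈ 220 + ((35.7 − 32) / 6) × 20 = 232.3333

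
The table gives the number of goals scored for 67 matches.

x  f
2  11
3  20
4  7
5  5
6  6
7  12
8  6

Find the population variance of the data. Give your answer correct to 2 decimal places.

Values: 2, 3, 4, 5, 6, 7, 8
n = 67, Σfx = 303, mean = 4.5224
Σfx² = 1649
Σf(x − x̄)² = Σfx² − (Σfx)²/n = 1649 − 303²/67 = 278.7164
Population variance = 278.7164 / 67 = 4.1599

4.16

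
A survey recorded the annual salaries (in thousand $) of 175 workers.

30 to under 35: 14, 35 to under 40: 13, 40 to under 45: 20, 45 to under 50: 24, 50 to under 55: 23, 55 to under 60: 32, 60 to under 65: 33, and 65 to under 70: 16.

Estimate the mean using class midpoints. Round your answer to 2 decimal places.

52.13

Midpoints: 32.5, 37.5, 42.5, 47.5, 52.5, 57.5, 62.5, 67.5
Σfm = 14×32.5 + 13×37.5 + 20×42.5 + 24×47.5 + 23×52.5 + 32×57.5 + 33×62.5 + 16×67.5 = 9122.5
n = Σf = 175
Mean = 9122.5 / 175 = 52.1286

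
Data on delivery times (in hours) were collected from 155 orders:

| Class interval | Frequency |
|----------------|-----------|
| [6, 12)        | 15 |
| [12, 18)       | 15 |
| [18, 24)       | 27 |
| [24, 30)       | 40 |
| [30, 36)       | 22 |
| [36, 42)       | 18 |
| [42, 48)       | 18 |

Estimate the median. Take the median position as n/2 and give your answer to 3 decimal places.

27.075

Cumulative frequencies: 15, 30, 57, 97, 119, 137, 155
n = 155; position = n/2 = 77.5.
This falls in the class [24, 30): L = 24, F = 57, f = 40, h = 6.
Median ≈ 24 + ((77.5 − 57) / 40) × 6 = 27.0750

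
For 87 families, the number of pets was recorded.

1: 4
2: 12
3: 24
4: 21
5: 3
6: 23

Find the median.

Cumulative frequencies: 4, 16, 40, 61, 64, 87
n = 87, so the median is the value in position (n+1)/2 = 44.
Position 44 falls at value 4.

4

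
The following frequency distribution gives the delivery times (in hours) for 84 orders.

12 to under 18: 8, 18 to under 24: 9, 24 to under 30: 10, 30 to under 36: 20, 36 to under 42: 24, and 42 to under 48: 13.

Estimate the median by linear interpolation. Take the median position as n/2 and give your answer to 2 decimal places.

Cumulative frequencies: 8, 17, 27, 47, 71, 84
n = 84; position = n/2 = 42.
This falls in the class 30 to under 36: L = 30, F = 27, f = 20, h = 6.
Median ≈ 30 + ((42 − 27) / 20) × 6 = 34.5000

34.50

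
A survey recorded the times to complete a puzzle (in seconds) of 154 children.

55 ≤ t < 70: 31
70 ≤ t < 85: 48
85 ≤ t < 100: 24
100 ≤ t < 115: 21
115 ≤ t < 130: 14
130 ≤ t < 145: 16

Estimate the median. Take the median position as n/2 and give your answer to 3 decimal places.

Cumulative frequencies: 31, 79, 103, 124, 138, 154
n = 154; position = n/2 = 77.
This falls in the class 70 ≤ t < 85: L = 70, F = 31, f = 48, h = 15.
Median ≈ 70 + ((77 − 31) / 48) × 15 = 84.3750

84.375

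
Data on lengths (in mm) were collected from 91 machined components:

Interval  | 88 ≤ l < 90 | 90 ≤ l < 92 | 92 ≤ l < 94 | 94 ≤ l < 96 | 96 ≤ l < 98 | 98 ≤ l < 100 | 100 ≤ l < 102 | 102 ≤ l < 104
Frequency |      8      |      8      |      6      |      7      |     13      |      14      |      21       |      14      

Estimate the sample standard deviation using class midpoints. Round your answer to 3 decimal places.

4.468

Midpoints: 89, 91, 93, 95, 97, 99, 101, 103
n = 91, Σfm = 8873, mean = 97.5055
Σfm² = 866963
Σf(m − x̄)² = Σfm² − (Σfm)²/n = 866963 − 8873²/91 = 1796.7473
Sample variance = 1796.7473 / 90 = 19.9639
Standard deviation = √19.9639 = 4.4681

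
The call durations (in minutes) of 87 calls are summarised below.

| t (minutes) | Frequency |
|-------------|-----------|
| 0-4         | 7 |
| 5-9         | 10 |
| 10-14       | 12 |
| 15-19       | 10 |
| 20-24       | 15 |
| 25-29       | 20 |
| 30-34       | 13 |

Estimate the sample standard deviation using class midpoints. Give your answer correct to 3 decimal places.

9.457

Midpoints: 2, 7, 12, 17, 22, 27, 32
n = 87, Σfm = 1684, mean = 19.3563
Σfm² = 40288
Σf(m − x̄)² = Σfm² − (Σfm)²/n = 40288 − 1684²/87 = 7691.9540
Sample variance = 7691.9540 / 86 = 89.4413
Standard deviation = √89.4413 = 9.4573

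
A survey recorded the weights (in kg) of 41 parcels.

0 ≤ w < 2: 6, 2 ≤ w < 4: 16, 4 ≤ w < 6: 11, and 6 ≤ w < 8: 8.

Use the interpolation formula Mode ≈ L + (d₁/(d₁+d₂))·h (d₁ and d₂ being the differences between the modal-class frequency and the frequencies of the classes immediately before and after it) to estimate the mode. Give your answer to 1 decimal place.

3.3

Modal class: 2 ≤ w < 4 (highest frequency 16).
d₁ = 16 − 6 = 10, d₂ = 16 − 11 = 5
Mode ≈ 2 + (10/(10+5)) × 2 = 2 + 1.3333 = 3.3333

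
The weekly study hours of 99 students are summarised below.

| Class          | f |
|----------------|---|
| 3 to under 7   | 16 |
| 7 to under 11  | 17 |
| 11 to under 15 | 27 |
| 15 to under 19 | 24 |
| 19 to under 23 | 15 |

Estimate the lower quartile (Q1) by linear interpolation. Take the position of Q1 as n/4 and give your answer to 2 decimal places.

Cumulative frequencies: 16, 33, 60, 84, 99
n = 99; position = n/4 = 24.75.
This falls in the class 7 to under 11: L = 7, F = 16, f = 17, h = 4.
Lower quartile ≈ 7 + ((24.75 − 16) / 17) × 4 = 9.0588

9.06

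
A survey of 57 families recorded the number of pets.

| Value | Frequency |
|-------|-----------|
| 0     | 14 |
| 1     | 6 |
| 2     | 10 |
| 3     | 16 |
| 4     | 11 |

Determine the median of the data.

Cumulative frequencies: 14, 20, 30, 46, 57
n = 57, so the median is the value in position (n+1)/2 = 29.
Position 29 falls at value 2.

2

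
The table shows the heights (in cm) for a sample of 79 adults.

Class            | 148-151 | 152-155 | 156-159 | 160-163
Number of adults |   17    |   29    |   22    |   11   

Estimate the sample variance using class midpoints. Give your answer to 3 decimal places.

Midpoints: 149.5, 153.5, 157.5, 161.5
n = 79, Σfm = 12234.5, mean = 154.8671
Σfm² = 1895901.75
Σf(m − x̄)² = Σfm² − (Σfm)²/n = 1895901.75 − 12234.5²/79 = 1180.3544
Sample variance = 1180.3544 / 78 = 15.1327

15.133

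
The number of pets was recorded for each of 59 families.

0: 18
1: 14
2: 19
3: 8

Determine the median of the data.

1

Cumulative frequencies: 18, 32, 51, 59
n = 59, so the median is the value in position (n+1)/2 = 30.
Position 30 falls at value 1.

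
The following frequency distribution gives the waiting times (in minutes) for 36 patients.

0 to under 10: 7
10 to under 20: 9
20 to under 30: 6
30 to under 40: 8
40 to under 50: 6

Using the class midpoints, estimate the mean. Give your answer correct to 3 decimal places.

24.167

Midpoints: 5, 15, 25, 35, 45
Σfm = 7×5 + 9×15 + 6×25 + 8×35 + 6×45 = 870
n = Σf = 36
Mean = 870 / 36 = 24.1667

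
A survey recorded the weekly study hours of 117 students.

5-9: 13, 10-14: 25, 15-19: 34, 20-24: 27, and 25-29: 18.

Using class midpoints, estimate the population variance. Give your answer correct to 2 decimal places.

37.34

Midpoints: 7, 12, 17, 22, 27
n = 117, Σfm = 2049, mean = 17.5128
Σfm² = 40253
Σf(m − x̄)² = Σfm² − (Σfm)²/n = 40253 − 2049²/117 = 4369.2308
Population variance = 4369.2308 / 117 = 37.3439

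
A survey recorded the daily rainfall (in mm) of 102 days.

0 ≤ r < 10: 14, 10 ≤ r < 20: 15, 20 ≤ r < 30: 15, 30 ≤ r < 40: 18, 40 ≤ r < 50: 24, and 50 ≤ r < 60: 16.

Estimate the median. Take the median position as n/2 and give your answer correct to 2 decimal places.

Cumulative frequencies: 14, 29, 44, 62, 86, 102
n = 102; position = n/2 = 51.
This falls in the class 30 ≤ r < 40: L = 30, F = 44, f = 18, h = 10.
Median ≈ 30 + ((51 − 44) / 18) × 10 = 33.8889

33.89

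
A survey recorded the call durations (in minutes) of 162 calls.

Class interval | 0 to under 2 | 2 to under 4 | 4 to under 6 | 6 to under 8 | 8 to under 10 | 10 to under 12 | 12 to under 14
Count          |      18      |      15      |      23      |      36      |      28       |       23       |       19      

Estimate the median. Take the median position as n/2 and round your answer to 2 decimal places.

7.39

Cumulative frequencies: 18, 33, 56, 92, 120, 143, 162
n = 162; position = n/2 = 81.
This falls in the class 6 to under 8: L = 6, F = 56, f = 36, h = 2.
Median ≈ 6 + ((81 − 56) / 36) × 2 = 7.3889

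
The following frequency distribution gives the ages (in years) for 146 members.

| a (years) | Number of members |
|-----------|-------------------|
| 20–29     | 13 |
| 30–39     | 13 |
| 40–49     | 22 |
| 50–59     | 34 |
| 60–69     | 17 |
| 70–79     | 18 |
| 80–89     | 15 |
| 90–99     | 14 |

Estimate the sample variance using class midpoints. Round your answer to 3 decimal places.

Midpoints: 24.5, 34.5, 44.5, 54.5, 64.5, 74.5, 84.5, 94.5
n = 146, Σfm = 8627, mean = 59.0890
Σfm² = 570586.5
Σf(m − x̄)² = Σfm² − (Σfm)²/n = 570586.5 − 8627²/146 = 60825.3425
Sample variance = 60825.3425 / 145 = 419.4851

419.485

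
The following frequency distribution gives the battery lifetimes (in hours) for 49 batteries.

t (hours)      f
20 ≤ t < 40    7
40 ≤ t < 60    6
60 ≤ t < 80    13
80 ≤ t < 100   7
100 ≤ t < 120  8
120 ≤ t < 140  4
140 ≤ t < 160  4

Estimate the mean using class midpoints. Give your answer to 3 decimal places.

Midpoints: 30, 50, 70, 90, 110, 130, 150
Σfm = 7×30 + 6×50 + 13×70 + 7×90 + 8×110 + 4×130 + 4×150 = 4050
n = Σf = 49
Mean = 4050 / 49 = 82.6531

82.653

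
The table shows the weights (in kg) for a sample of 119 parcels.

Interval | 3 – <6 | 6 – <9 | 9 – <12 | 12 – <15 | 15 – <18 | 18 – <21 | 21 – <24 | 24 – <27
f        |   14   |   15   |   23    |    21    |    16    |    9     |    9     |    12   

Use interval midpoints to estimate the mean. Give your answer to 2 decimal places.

13.85

Midpoints: 4.5, 7.5, 10.5, 13.5, 16.5, 19.5, 22.5, 25.5
Σfm = 14×4.5 + 15×7.5 + 23×10.5 + 21×13.5 + 16×16.5 + 9×19.5 + 9×22.5 + 12×25.5 = 1648.5
n = Σf = 119
Mean = 1648.5 / 119 = 13.8529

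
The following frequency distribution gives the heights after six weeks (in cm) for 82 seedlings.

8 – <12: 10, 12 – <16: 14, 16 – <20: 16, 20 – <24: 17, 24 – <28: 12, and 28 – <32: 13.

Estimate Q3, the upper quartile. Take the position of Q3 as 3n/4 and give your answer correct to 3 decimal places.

Cumulative frequencies: 10, 24, 40, 57, 69, 82
n = 82; position = 3n/4 = 61.5.
This falls in the class 24 – <28: L = 24, F = 57, f = 12, h = 4.
Upper quartile ≈ 24 + ((61.5 − 57) / 12) × 4 = 25.5000

25.500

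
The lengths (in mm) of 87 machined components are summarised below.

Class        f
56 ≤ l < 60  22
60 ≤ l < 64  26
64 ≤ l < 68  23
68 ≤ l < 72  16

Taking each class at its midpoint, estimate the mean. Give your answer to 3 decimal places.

63.517

Midpoints: 58, 62, 66, 70
Σfm = 22×58 + 26×62 + 23×66 + 16×70 = 5526
n = Σf = 87
Mean = 5526 / 87 = 63.5172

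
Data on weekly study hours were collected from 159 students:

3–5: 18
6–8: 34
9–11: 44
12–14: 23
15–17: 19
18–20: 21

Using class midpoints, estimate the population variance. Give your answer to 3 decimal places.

Midpoints: 4, 7, 10, 13, 16, 19
n = 159, Σfm = 1752, mean = 11.0189
Σfm² = 22686
Σf(m − x̄)² = Σfm² − (Σfm)²/n = 22686 − 1752²/159 = 3380.9434
Population variance = 3380.9434 / 159 = 21.2638

21.264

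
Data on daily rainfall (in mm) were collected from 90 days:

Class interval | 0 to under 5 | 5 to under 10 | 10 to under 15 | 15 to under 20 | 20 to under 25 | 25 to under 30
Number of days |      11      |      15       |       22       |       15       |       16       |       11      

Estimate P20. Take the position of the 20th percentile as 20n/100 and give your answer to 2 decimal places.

Cumulative frequencies: 11, 26, 48, 63, 79, 90
n = 90; position = 20n/100 = 18.
This falls in the class 5 to under 10: L = 5, F = 11, f = 15, h = 5.
20th percentile ≈ 5 + ((18 − 11) / 15) × 5 = 7.3333

7.33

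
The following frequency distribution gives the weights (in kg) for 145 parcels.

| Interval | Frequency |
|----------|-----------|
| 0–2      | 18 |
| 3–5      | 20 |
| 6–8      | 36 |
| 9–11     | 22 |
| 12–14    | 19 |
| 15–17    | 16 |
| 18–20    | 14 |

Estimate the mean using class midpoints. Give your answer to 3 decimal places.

9.234

Midpoints: 1, 4, 7, 10, 13, 16, 19
Σfm = 18×1 + 20×4 + 36×7 + 22×10 + 19×13 + 16×16 + 14×19 = 1339
n = Σf = 145
Mean = 1339 / 145 = 9.2345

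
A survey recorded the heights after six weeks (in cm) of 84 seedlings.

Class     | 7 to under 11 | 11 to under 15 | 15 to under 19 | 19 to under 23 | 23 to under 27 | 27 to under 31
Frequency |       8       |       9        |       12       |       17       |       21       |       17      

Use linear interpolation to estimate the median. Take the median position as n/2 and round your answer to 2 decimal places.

22.06

Cumulative frequencies: 8, 17, 29, 46, 67, 84
n = 84; position = n/2 = 42.
This falls in the class 19 to under 23: L = 19, F = 29, f = 17, h = 4.
Median ≈ 19 + ((42 − 29) / 17) × 4 = 22.0588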